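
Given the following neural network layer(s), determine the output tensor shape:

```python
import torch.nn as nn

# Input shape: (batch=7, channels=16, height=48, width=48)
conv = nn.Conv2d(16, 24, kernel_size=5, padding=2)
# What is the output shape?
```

Input: (7, 16, 48, 48) -> Output: (7, 24, 48, 48)

Answer: (7, 24, 48, 48)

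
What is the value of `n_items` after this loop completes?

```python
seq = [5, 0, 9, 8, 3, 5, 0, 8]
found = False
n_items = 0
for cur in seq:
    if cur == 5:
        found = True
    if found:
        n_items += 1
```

Count elements after first 5 in [5, 0, 9, 8, 3, 5, 0, 8]
`n_items` takes the values: 0 → 1 → 2 → 3 → 4 → 5 → 6 → 7 → 8

Answer: 8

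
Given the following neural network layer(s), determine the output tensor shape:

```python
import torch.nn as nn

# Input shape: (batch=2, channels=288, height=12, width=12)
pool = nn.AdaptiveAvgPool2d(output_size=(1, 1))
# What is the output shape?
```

Input: (2, 288, 12, 12) -> Output: (2, 288, 1, 1)

Answer: (2, 288, 1, 1)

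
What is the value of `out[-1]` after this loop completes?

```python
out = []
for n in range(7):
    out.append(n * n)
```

Last element of squares 0 to 6
`out` takes the values: [] → [0] → [0, 1] → [0, 1, 4] → [0, 1, 4, 9] → [0, 1, 4, 9, 16] → [0, 1, 4, 9, 16, 25] → [0, 1, 4, 9, 16, 25, 36]
So `out[-1]` = 36

Answer: 36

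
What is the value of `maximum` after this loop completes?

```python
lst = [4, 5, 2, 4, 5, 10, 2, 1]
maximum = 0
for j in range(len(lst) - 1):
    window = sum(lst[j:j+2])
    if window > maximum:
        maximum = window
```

Max sum of 2-element window in [4, 5, 2, 4, 5, 10, 2, 1]
`maximum` takes the values: 0 → 9 → 15

Answer: 15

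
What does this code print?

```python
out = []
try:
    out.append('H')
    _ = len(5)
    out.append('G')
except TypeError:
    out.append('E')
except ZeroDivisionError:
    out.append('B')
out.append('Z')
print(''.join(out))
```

Execution trace: 'H' (try body) → 'E' (except TypeError) → 'Z' (after the try/except). Output: HEZ

Answer: HEZ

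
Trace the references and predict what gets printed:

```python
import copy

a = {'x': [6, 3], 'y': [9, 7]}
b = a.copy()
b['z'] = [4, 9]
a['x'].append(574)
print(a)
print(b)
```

Key concept: shallow copy of dict with mutable values.
Step by step:
`a = {'x': [6, 3], 'y': [9, 7]}` → a = {'x': [6, 3], 'y': [9, 7]}
`b = a.copy()` → b = {'x': [6, 3], 'y': [9, 7]}
`b['z'] = [4, 9]` → b = {'x': [6, 3], 'y': [9, 7], 'z': [4, 9]}
`a['x'].append(574)` → a = {'x': [6, 3, 574], 'y': [9, 7]}; b = {'x': [6, 3, 574], 'y': [9, 7], 'z': [4, 9]}
`print(a)` → prints {'x': [6, 3, 574], 'y': [9, 7]}
`print(b)` → prints {'x': [6, 3, 574], 'y': [9, 7], 'z': [4, 9]}

Answer:
{'x': [6, 3, 574], 'y': [9, 7]}
{'x': [6, 3, 574], 'y': [9, 7], 'z': [4, 9]}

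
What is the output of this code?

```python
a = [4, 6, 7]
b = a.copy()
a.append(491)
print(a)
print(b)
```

Key concept: list.copy() creates independent copy.
Step by step:
`a = [4, 6, 7]` → a = [4, 6, 7]
`b = a.copy()` → b = [4, 6, 7]
`a.append(491)` → a = [4, 6, 7, 491]
`print(a)` → prints [4, 6, 7, 491]
`print(b)` → prints [4, 6, 7]

Answer:
[4, 6, 7, 491]
[4, 6, 7]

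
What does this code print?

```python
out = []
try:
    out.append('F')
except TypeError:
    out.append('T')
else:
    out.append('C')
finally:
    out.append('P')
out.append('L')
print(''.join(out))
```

Execution trace: 'F' (try body, no exception) → 'C' (else) → 'P' (finally) → 'L' (after the try/except). Output: FCPL

Answer: FCPL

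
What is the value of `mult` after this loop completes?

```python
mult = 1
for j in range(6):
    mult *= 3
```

3^6 = 729
`mult` takes the values: 1 → 3 → 9 → 27 → 81 → 243 → 729

Answer: 729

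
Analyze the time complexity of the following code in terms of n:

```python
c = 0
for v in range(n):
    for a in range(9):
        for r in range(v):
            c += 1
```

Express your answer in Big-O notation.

Each loop level contributes: n × 1 × n. Multiplying the contributions gives O(n^2).

Answer: O(n^2)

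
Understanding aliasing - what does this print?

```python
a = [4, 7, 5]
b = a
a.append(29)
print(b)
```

Key concept: basic list aliasing.
Step by step:
`a = [4, 7, 5]` → a = [4, 7, 5]
`b = a` → b = [4, 7, 5] (same object as a)
`a.append(29)` → a = [4, 7, 5, 29] (same object as b); b = [4, 7, 5, 29] (same object as a)
`print(b)` → prints [4, 7, 5, 29]

Answer: [4, 7, 5, 29]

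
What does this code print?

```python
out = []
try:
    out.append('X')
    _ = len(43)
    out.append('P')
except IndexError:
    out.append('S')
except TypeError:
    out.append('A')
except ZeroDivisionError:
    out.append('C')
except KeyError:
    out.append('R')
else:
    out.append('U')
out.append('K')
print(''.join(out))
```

Execution trace: 'X' (try body) → 'A' (except TypeError) → 'K' (after the try/except). Output: XAK

Answer: XAK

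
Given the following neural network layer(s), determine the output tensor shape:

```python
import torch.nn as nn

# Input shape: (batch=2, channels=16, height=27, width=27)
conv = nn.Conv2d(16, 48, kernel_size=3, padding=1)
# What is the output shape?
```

Input: (2, 16, 27, 27) -> Output: (2, 48, 27, 27)

Answer: (2, 48, 27, 27)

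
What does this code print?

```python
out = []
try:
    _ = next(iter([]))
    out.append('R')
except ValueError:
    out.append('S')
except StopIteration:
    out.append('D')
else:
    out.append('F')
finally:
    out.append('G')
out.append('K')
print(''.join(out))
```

Execution trace: 'D' (except StopIteration) → 'G' (finally) → 'K' (after the try/except). Output: DGK

Answer: DGK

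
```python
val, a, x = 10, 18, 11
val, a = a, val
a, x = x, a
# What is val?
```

Trace:
`val, a, x = 10, 18, 11` → val = 10; a = 18; x = 11
`val, a = a, val` → val = 18; a = 10
`a, x = x, a` → a = 11; x = 10
So val = 18

Answer: 18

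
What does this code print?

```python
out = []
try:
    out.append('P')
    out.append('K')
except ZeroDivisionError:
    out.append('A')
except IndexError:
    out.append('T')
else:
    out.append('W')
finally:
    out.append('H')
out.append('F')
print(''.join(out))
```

Execution trace: 'P' (try body) → 'K' (try body, no exception) → 'W' (else) → 'H' (finally) → 'F' (after the try/except). Output: PKWHF

Answer: PKWHF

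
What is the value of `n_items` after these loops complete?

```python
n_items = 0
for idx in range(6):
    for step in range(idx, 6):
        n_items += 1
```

Upper triangle: 6 + 5 + ... + 1
`n_items` takes the values: 0 → 1 → 2 → 3 → 4 → 5 → 6 → 7 → 8 → 9 → 10 → 11 → 12 → 13 → 14 → 15 → 16 → 17 → 18 → 19 → 20 → 21

Answer: 21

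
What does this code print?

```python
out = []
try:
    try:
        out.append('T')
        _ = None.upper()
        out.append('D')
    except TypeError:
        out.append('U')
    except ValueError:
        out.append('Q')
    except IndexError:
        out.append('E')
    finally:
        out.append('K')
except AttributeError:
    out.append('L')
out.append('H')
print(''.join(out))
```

Execution trace: 'T' (try body) → 'K' (finally) → 'L' (outer except AttributeError) → 'H' (after the try/except). Output: TKLH

Answer: TKLH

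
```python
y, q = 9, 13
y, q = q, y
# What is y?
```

Trace:
`y, q = 9, 13` → y = 9; q = 13
`y, q = q, y` → y = 13; q = 9
So y = 13

Answer: 13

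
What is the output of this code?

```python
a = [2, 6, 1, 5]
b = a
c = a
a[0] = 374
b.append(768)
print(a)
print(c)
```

Key concept: multiple aliases.
Step by step:
`a = [2, 6, 1, 5]` → a = [2, 6, 1, 5]
`b = a` → b = [2, 6, 1, 5] (same object as a)
`c = a` → c = [2, 6, 1, 5] (same object as a, b)
`a[0] = 374` → a = [374, 6, 1, 5] (same object as b, c); b = [374, 6, 1, 5] (same object as a, c); c = [374, 6, 1, 5] (same object as a, b)
`b.append(768)` → a = [374, 6, 1, 5, 768] (same object as b, c); b = [374, 6, 1, 5, 768] (same object as a, c); c = [374, 6, 1, 5, 768] (same object as a, b)
`print(a)` → prints [374, 6, 1, 5, 768]
`print(c)` → prints [374, 6, 1, 5, 768]

Answer:
[374, 6, 1, 5, 768]
[374, 6, 1, 5, 768]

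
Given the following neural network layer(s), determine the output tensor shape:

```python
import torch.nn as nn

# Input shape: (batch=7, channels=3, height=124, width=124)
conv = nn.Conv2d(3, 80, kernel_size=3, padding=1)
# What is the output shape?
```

Input: (7, 3, 124, 124) -> Output: (7, 80, 124, 124)

Answer: (7, 80, 124, 124)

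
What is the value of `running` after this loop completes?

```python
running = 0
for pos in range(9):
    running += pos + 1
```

Start at 0, add 1 to 9 = 45
`running` takes the values: 0 → 1 → 3 → 6 → 10 → 15 → 21 → 28 → 36 → 45

Answer: 45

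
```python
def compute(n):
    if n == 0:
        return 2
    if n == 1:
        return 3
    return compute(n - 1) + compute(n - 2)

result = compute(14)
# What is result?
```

Build up from base cases: compute(0)=2, compute(1)=3, compute(2)=5, compute(3)=8, compute(4)=13, compute(5)=21, compute(6)=34, ..., compute(14)=1597

Answer: 1597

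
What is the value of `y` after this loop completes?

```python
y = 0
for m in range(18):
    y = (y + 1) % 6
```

Increment mod 6, 18 times = 0
`y` takes the values: 0 → 1 → 2 → 3 → 4 → 5 → 0 → 1 → 2 → 3 → 4 → 5 → 0 → 1 → 2 → 3 → 4 → 5 → 0

Answer: 0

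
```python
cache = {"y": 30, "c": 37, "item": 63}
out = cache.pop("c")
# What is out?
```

Trace:
`cache = {"y": 30, "c": 37, "item": 63}` → cache = {'y': 30, 'c': 37, 'item': 63}
`out = cache.pop("c")` → cache = {'y': 30, 'item': 63}; out = 37
So out = 37

Answer: 37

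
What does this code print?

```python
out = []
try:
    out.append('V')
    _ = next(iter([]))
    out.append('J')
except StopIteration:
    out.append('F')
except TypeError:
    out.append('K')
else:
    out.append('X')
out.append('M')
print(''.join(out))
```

Execution trace: 'V' (try body) → 'F' (except StopIteration) → 'M' (after the try/except). Output: VFM

Answer: VFM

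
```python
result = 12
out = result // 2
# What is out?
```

Trace:
`result = 12` → result = 12
`out = result // 2` → out = 6
So out = 6

Answer: 6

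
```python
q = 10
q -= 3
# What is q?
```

Trace:
`q = 10` → q = 10
`q -= 3` → q = 7
So q = 7

Answer: 7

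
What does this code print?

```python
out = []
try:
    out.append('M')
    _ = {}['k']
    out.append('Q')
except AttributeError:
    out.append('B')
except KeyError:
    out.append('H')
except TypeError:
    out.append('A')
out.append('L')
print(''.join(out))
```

Execution trace: 'M' (try body) → 'H' (except KeyError) → 'L' (after the try/except). Output: MHL

Answer: MHL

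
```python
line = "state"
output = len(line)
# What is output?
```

Trace:
`line = "state"` → line = 'state'
`output = len(line)` → output = 5
So output = 5

Answer: 5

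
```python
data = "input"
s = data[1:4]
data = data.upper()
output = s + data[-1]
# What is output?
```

Trace:
`data = "input"` → data = 'input'
`s = data[1:4]` → s = 'npu'
`data = data.upper()` → data = 'INPUT'
`output = s + data[-1]` → output = 'npuT'
So output = 'npuT'

Answer: 'npuT'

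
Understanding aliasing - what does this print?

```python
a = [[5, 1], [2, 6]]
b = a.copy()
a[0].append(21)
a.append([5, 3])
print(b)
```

Key concept: shallow copy with nested lists.
Step by step:
`a = [[5, 1], [2, 6]]` → a = [[5, 1], [2, 6]]
`b = a.copy()` → b = [[5, 1], [2, 6]]
`a[0].append(21)` → a = [[5, 1, 21], [2, 6]]; b = [[5, 1, 21], [2, 6]]
`a.append([5, 3])` → a = [[5, 1, 21], [2, 6], [5, 3]]
`print(b)` → prints [[5, 1, 21], [2, 6]]

Answer: [[5, 1, 21], [2, 6]]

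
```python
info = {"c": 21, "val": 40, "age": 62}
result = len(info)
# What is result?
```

Trace:
`info = {"c": 21, "val": 40, "age": 62}` → info = {'c': 21, 'val': 40, 'age': 62}
`result = len(info)` → result = 3
So result = 3

Answer: 3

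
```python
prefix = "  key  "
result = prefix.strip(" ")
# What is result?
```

Trace:
`prefix = "  key  "` → prefix = '  key  '
`result = prefix.strip(" ")` → result = 'key'
So result = 'key'

Answer: 'key'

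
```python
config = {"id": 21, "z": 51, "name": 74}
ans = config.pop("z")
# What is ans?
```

Trace:
`config = {"id": 21, "z": 51, "name": 74}` → config = {'id': 21, 'z': 51, 'name': 74}
`ans = config.pop("z")` → config = {'id': 21, 'name': 74}; ans = 51
So ans = 51

Answer: 51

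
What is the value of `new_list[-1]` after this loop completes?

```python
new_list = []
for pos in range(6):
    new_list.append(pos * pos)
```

Last element of squares 0 to 5
`new_list` takes the values: [] → [0] → [0, 1] → [0, 1, 4] → [0, 1, 4, 9] → [0, 1, 4, 9, 16] → [0, 1, 4, 9, 16, 25]
So `new_list[-1]` = 25

Answer: 25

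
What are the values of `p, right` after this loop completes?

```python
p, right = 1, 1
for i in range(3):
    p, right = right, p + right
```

Fibonacci: after 3 iterations
`p, right` takes the values: (1, 1) → (1, 2) → (2, 3) → (3, 5)

Answer: 3, 5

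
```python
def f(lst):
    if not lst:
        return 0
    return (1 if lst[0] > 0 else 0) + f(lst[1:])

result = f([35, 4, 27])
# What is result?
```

Count of positive elements in [35, 4, 27] = 3

Answer: 3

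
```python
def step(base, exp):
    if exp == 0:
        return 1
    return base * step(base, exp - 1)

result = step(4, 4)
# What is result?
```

step(4, 4) = 4 * 4 * 4 * 4 = 256

Answer: 256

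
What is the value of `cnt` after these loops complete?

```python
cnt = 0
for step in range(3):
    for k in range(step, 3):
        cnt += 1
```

Upper triangle: 3 + 2 + ... + 1
`cnt` takes the values: 0 → 1 → 2 → 3 → 4 → 5 → 6

Answer: 6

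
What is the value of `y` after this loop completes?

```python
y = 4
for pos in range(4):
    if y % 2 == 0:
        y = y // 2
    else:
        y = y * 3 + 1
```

Collatz-style transformation from 4
`y` takes the values: 4 → 2 → 1 → 4 → 2

Answer: 2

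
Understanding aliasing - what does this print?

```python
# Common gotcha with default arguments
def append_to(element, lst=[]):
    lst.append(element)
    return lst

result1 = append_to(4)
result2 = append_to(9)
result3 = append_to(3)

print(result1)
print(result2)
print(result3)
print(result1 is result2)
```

Key concept: mutable default argument gotcha.
Step by step:
`result1 = append_to(4)` → result1 = [4]
`result2 = append_to(9)` → result1 = [4, 9] (same object as result2); result2 = [4, 9] (same object as result1)
`result3 = append_to(3)` → result1 = [4, 9, 3] (same object as result2, result3); result2 = [4, 9, 3] (same object as result1, result3); result3 = [4, 9, 3] (same object as result1, result2)
`print(result1)` → prints [4, 9, 3]
`print(result2)` → prints [4, 9, 3]
`print(result3)` → prints [4, 9, 3]
`print(result1 is result2)` → prints True

Answer:
[4, 9, 3]
[4, 9, 3]
[4, 9, 3]
True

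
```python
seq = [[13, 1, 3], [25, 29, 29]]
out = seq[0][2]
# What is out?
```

Trace:
`seq = [[13, 1, 3], [25, 29, 29]]` → seq = [[13, 1, 3], [25, 29, 29]]
`out = seq[0][2]` → out = 3
So out = 3

Answer: 3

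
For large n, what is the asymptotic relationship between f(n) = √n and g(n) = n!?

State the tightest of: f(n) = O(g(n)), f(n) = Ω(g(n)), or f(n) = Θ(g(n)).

√n vs n!: f(n) = O(g(n)) but not Ω(g(n)) — n! grows strictly faster than √n.

Answer: f(n) = O(g(n)) but not Ω(g(n)) — n! grows strictly faster than √n.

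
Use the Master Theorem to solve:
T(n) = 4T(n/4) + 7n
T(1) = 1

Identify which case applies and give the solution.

a=4, b=4, f(n)=7n. log_4(4) = 1. Since c=1 = 1, Case 2 applies: T(n) = Θ(n^log_b(a) · log n) = O(n log n).

Answer: O(n log n) - Case 2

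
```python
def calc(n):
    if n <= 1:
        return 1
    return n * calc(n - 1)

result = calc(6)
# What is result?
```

calc(6) = 6 * 5 * 4 * 3 * 2 * 1 = 720

Answer: 720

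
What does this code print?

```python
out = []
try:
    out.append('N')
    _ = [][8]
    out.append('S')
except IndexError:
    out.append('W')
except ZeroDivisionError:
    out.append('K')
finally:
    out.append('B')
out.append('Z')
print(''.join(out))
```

Execution trace: 'N' (try body) → 'W' (except IndexError) → 'B' (finally) → 'Z' (after the try/except). Output: NWBZ

Answer: NWBZ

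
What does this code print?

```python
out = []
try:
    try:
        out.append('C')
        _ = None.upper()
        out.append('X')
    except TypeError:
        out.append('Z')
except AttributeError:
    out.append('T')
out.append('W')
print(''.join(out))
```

Execution trace: 'C' (try body) → 'T' (outer except AttributeError) → 'W' (after the try/except). Output: CTW

Answer: CTW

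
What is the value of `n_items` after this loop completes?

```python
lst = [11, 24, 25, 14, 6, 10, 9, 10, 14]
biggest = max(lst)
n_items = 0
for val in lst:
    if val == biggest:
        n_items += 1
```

Count of max value 25 in [11, 24, 25, 14, 6, 10, 9, 10, 14]
`n_items` takes the values: 0 → 1

Answer: 1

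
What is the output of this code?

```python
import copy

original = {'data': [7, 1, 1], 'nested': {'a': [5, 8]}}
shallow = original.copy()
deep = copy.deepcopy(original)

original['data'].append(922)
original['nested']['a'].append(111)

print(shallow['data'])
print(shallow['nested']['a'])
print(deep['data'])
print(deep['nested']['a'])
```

Key concept: comparing shallow vs deep copy.
Step by step:
`original = {'data': [7, 1, 1], 'nested': {'a': [5, 8]}}` → original = {'data': [7, 1, 1], 'nested': {'a': [5, 8]}}
`shallow = original.copy()` → shallow = {'data': [7, 1, 1], 'nested': {'a': [5, 8]}}
`deep = copy.deepcopy(original)` → deep = {'data': [7, 1, 1], 'nested': {'a': [5, 8]}}
`original['data'].append(922)` → original = {'data': [7, 1, 1, 922], 'nested': {'a': [5, 8]}}; shallow = {'data': [7, 1, 1, 922], 'nested': {'a': [5, 8]}}
`original['nested']['a'].append(111)` → original = {'data': [7, 1, 1, 922], 'nested': {'a': [5, 8, 111]}}; shallow = {'data': [7, 1, 1, 922], 'nested': {'a': [5, 8, 111]}}
`print(shallow['data'])` → prints [7, 1, 1, 922]
`print(shallow['nested']['a'])` → prints [5, 8, 111]
`print(deep['data'])` → prints [7, 1, 1]
`print(deep['nested']['a'])` → prints [5, 8]

Answer:
[7, 1, 1, 922]
[5, 8, 111]
[7, 1, 1]
[5, 8]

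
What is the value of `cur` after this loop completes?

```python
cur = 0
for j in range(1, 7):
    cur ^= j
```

XOR of 1 to 6
`cur` takes the values: 0 → 1 → 3 → 0 → 4 → 1 → 7

Answer: 7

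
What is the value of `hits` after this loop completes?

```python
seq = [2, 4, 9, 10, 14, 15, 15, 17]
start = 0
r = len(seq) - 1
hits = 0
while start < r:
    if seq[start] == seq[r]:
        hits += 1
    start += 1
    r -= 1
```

Count matching pairs from ends
`hits` takes the values: 0

Answer: 0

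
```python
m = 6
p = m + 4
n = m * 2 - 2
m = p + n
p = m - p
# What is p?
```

Trace:
`m = 6` → m = 6
`p = m + 4` → p = 10
`n = m * 2 - 2` → n = 10
`m = p + n` → m = 20
`p = m - p` → p = 10
So p = 10

Answer: 10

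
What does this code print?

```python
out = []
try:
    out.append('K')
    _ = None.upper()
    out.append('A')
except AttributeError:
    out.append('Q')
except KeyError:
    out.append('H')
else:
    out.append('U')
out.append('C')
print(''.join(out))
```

Execution trace: 'K' (try body) → 'Q' (except AttributeError) → 'C' (after the try/except). Output: KQC

Answer: KQC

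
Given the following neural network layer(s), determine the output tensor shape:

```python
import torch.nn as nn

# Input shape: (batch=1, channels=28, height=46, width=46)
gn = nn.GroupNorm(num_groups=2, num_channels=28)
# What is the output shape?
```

Input: (1, 28, 46, 46) -> Output: (1, 28, 46, 46)

Answer: (1, 28, 46, 46)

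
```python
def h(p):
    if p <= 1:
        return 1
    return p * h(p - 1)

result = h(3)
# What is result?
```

h(3) = 3 * 2 * 1 = 6

Answer: 6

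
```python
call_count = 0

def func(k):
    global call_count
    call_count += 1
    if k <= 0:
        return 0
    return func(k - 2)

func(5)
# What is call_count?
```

Linear recursion stepping by 2: 4 calls from k=5 down to ≤0.

Answer: 4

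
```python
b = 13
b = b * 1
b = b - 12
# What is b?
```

Trace:
`b = 13` → b = 13
`b = b * 1` → b = 13
`b = b - 12` → b = 1
So b = 1

Answer: 1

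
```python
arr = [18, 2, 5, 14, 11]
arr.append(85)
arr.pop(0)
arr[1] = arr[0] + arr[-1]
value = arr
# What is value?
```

Trace:
`arr = [18, 2, 5, 14, 11]` → arr = [18, 2, 5, 14, 11]
`arr.append(85)` → arr = [18, 2, 5, 14, 11, 85]
`arr.pop(0)` → arr = [2, 5, 14, 11, 85]
`arr[1] = arr[0] + arr[-1]` → arr = [2, 87, 14, 11, 85]
`value = arr` → value = [2, 87, 14, 11, 85]
So value = [2, 87, 14, 11, 85]

Answer: [2, 87, 14, 11, 85]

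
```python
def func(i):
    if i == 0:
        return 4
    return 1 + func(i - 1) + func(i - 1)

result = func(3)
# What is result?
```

func(i) = 1 + 2·func(i-1), func(0)=4. Closed form: (4+1)·2^3 - 1 = 39.

Answer: 39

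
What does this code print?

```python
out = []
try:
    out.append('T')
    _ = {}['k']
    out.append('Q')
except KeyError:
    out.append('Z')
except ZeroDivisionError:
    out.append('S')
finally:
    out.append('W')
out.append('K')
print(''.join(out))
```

Execution trace: 'T' (try body) → 'Z' (except KeyError) → 'W' (finally) → 'K' (after the try/except). Output: TZWK

Answer: TZWK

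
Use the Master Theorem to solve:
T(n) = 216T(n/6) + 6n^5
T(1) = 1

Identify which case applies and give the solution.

a=216, b=6, f(n)=6n^5. log_6(216) = 3. Since c=5 > 3 and the regularity condition holds (216(n/6)^5 = (216/6^5)n^5 with 216/6^5 < 1), Case 3 applies: T(n) = Θ(f(n)) = O(n^5).

Answer: O(n^5) - Case 3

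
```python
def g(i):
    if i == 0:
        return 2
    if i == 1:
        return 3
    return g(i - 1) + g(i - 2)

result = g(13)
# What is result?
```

Build up from base cases: g(0)=2, g(1)=3, g(2)=5, g(3)=8, g(4)=13, g(5)=21, g(6)=34, ..., g(13)=987

Answer: 987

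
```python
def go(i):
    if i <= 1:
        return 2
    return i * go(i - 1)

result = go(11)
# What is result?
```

go(11) = 11 * 10 * 9 * 8 * 7 * 6 * 5 * 4 * 3 * 2 * 2 = 79833600

Answer: 79833600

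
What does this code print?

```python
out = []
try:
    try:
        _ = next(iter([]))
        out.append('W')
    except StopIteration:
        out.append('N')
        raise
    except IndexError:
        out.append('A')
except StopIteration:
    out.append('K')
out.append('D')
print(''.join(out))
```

Execution trace: 'N' (inner except StopIteration) → 'K' (outer except StopIteration) → 'D' (after the try/except). Output: NKD

Answer: NKD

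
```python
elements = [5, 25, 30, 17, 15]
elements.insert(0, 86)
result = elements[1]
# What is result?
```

Trace:
`elements = [5, 25, 30, 17, 15]` → elements = [5, 25, 30, 17, 15]
`elements.insert(0, 86)` → elements = [86, 5, 25, 30, 17, 15]
`result = elements[1]` → result = 5
So result = 5

Answer: 5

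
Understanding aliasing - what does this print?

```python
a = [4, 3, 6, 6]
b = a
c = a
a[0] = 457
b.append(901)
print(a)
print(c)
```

Key concept: multiple aliases.
Step by step:
`a = [4, 3, 6, 6]` → a = [4, 3, 6, 6]
`b = a` → b = [4, 3, 6, 6] (same object as a)
`c = a` → c = [4, 3, 6, 6] (same object as a, b)
`a[0] = 457` → a = [457, 3, 6, 6] (same object as b, c); b = [457, 3, 6, 6] (same object as a, c); c = [457, 3, 6, 6] (same object as a, b)
`b.append(901)` → a = [457, 3, 6, 6, 901] (same object as b, c); b = [457, 3, 6, 6, 901] (same object as a, c); c = [457, 3, 6, 6, 901] (same object as a, b)
`print(a)` → prints [457, 3, 6, 6, 901]
`print(c)` → prints [457, 3, 6, 6, 901]

Answer:
[457, 3, 6, 6, 901]
[457, 3, 6, 6, 901]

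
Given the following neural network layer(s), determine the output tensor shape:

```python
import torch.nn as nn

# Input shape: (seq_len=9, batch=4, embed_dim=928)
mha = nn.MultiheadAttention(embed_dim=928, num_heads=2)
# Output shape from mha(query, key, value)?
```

Input: (9, 4, 928) -> Output: (9, 4, 928)

Answer: (9, 4, 928)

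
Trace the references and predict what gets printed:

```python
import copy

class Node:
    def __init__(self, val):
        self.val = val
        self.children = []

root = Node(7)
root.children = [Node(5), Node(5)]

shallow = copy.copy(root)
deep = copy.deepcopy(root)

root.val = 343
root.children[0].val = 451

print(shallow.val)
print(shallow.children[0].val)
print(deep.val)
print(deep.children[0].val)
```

Key concept: deep copy with custom objects.
Step by step:
`root = Node(7)` → root = Node(val=7, children=[])
`root.children = [Node(5), Node(5)]` → root = Node(val=7, children=[Node(val=5, children=[]), Node(val=5, children=[])])
`shallow = copy.copy(root)` → shallow = Node(val=7, children=[Node(val=5, children=[]), Node(val=5, children=[])])
`deep = copy.deepcopy(root)` → deep = Node(val=7, children=[Node(val=5, children=[]), Node(val=5, children=[])])
`root.val = 343` → root = Node(val=343, children=[Node(val=5, children=[]), Node(val=5, children=[])])
`root.children[0].val = 451` → root = Node(val=343, children=[Node(val=451, children=[]), Node(val=5, children=[])]); shallow = Node(val=7, children=[Node(val=451, children=[]), Node(val=5, children=[])])
`print(shallow.val)` → prints 7
`print(shallow.children[0].val)` → prints 451
`print(deep.val)` → prints 7
`print(deep.children[0].val)` → prints 5

Answer:
7
451
7
5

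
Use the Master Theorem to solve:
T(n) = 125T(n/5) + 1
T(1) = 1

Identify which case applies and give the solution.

a=125, b=5, f(n)=1. log_5(125) = 3. Since c=0 < 3, Case 1 applies: T(n) = Θ(n^log_b(a)) = O(n^3).

Answer: O(n^3) - Case 1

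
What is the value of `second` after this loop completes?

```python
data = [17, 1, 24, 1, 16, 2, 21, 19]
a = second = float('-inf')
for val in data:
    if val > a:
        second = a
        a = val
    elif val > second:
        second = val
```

Second largest (with repeats) in [17, 1, 24, 1, 16, 2, 21, 19]
`second` takes the values: -inf → 1 → 17 → 21

Answer: 21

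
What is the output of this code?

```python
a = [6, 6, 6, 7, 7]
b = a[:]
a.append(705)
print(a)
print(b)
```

Key concept: slice [:] creates copy.
Step by step:
`a = [6, 6, 6, 7, 7]` → a = [6, 6, 6, 7, 7]
`b = a[:]` → b = [6, 6, 6, 7, 7]
`a.append(705)` → a = [6, 6, 6, 7, 7, 705]
`print(a)` → prints [6, 6, 6, 7, 7, 705]
`print(b)` → prints [6, 6, 6, 7, 7]

Answer:
[6, 6, 6, 7, 7, 705]
[6, 6, 6, 7, 7]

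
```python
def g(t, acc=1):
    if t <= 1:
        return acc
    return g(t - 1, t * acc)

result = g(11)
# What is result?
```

Accumulator trace (n, acc): (11, 1) -> (10, 11) -> (9, 110) -> (8, 990) -> (7, 7920) -> (6, 55440) -> (5, 332640) -> (4, 1663200) -> (3, 6652800) -> (2, 19958400) -> (1, 39916800) -> return 39916800

Answer: 39916800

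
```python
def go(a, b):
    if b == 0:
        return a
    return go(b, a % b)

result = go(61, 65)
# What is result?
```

go(61, 65) -> go(65, 61) -> go(61, 4) -> go(4, 1) -> go(1, 0) -> 1

Answer: 1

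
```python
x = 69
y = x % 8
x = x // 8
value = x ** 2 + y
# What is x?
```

Trace:
`x = 69` → x = 69
`y = x % 8` → y = 5
`x = x // 8` → x = 8
`value = x ** 2 + y` → value = 69
So x = 8

Answer: 8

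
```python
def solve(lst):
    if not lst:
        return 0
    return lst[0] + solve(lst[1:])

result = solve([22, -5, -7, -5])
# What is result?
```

22 + (-5) + (-7) + (-5) + 0 = 5

Answer: 5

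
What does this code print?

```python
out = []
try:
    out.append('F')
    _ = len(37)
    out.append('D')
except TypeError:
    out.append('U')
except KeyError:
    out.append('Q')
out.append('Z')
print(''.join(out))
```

Execution trace: 'F' (try body) → 'U' (except TypeError) → 'Z' (after the try/except). Output: FUZ

Answer: FUZ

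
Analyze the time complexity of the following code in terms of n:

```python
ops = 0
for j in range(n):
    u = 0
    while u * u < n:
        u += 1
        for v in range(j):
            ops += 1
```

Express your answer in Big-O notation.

Each loop level contributes: n × √n × n. Multiplying the contributions gives O(n^2√n).

Answer: O(n^2√n)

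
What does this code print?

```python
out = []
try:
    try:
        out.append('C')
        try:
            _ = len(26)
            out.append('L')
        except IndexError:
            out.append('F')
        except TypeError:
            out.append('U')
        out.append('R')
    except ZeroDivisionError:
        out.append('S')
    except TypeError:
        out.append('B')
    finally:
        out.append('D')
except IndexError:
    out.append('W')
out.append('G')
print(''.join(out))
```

Execution trace: 'C' (try body) → 'U' (inner except TypeError) → 'R' (try body, no exception) → 'D' (finally) → 'G' (after the try/except). Output: CURDG

Answer: CURDG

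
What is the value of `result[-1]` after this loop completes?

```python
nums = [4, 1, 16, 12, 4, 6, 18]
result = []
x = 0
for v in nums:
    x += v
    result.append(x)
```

Cumulative sum ends at 61
`result` takes the values: [] → [4] → [4, 5] → [4, 5, 21] → [4, 5, 21, 33] → [4, 5, 21, 33, 37] → [4, 5, 21, 33, 37, 43] → [4, 5, 21, 33, 37, 43, 61]
So `result[-1]` = 61

Answer: 61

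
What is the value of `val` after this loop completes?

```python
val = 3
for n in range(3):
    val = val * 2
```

Multiply by 2, 3 times: 3 * 2^3 = 24
`val` takes the values: 3 → 6 → 12 → 24

Answer: 24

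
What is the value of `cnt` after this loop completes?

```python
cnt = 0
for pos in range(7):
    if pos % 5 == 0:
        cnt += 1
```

Count numbers divisible by 5 in range(7)
`cnt` takes the values: 0 → 1 → 2

Answer: 2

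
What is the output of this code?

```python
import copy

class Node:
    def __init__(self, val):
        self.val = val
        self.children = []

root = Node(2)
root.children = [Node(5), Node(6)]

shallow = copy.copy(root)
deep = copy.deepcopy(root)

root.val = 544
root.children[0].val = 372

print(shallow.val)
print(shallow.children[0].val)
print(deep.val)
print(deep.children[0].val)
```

Key concept: deep copy with custom objects.
Step by step:
`root = Node(2)` → root = Node(val=2, children=[])
`root.children = [Node(5), Node(6)]` → root = Node(val=2, children=[Node(val=5, children=[]), Node(val=6, children=[])])
`shallow = copy.copy(root)` → shallow = Node(val=2, children=[Node(val=5, children=[]), Node(val=6, children=[])])
`deep = copy.deepcopy(root)` → deep = Node(val=2, children=[Node(val=5, children=[]), Node(val=6, children=[])])
`root.val = 544` → root = Node(val=544, children=[Node(val=5, children=[]), Node(val=6, children=[])])
`root.children[0].val = 372` → root = Node(val=544, children=[Node(val=372, children=[]), Node(val=6, children=[])]); shallow = Node(val=2, children=[Node(val=372, children=[]), Node(val=6, children=[])])
`print(shallow.val)` → prints 2
`print(shallow.children[0].val)` → prints 372
`print(deep.val)` → prints 2
`print(deep.children[0].val)` → prints 5

Answer:
2
372
2
5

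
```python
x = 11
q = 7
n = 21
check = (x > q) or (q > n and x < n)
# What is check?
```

Trace:
`x = 11` → x = 11
`q = 7` → q = 7
`n = 21` → n = 21
`check = (x > q) or (q > n and x < n)` → check = True
So check = True

Answer: True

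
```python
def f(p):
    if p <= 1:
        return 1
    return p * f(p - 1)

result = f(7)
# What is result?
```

f(7) = 7 * 6 * 5 * 4 * 3 * 2 * 1 = 5040

Answer: 5040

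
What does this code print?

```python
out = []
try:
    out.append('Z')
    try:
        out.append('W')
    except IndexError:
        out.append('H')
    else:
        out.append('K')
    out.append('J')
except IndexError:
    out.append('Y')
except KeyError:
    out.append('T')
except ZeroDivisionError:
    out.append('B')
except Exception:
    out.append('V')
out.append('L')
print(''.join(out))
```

Execution trace: 'Z' (try body) → 'W' (inner try body, no exception) → 'K' (inner else) → 'J' (try body, no exception) → 'L' (after the try/except). Output: ZWKJL

Answer: ZWKJL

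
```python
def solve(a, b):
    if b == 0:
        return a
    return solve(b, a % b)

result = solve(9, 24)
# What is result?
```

solve(9, 24) -> solve(24, 9) -> solve(9, 6) -> solve(6, 3) -> solve(3, 0) -> 3

Answer: 3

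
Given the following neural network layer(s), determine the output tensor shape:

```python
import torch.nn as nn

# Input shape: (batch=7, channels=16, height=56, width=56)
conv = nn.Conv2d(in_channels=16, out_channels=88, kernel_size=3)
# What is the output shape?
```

Input: (7, 16, 56, 56) -> Output: (7, 88, 54, 54)

Answer: (7, 88, 54, 54)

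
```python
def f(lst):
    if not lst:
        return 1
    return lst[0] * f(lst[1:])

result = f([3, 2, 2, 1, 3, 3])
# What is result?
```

Product over [3, 2, 2, 1, 3, 3] = 3 * 2 * 2 * 1 * 3 * 3 = 108

Answer: 108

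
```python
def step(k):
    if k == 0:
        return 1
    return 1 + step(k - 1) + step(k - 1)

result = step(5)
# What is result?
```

step(k) = 1 + 2·step(k-1), step(0)=1. Closed form: (1+1)·2^5 - 1 = 63.

Answer: 63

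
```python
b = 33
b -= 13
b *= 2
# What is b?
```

Trace:
`b = 33` → b = 33
`b -= 13` → b = 20
`b *= 2` → b = 40
So b = 40

Answer: 40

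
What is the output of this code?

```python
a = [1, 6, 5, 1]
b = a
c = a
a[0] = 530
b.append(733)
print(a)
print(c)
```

Key concept: multiple aliases.
Step by step:
`a = [1, 6, 5, 1]` → a = [1, 6, 5, 1]
`b = a` → b = [1, 6, 5, 1] (same object as a)
`c = a` → c = [1, 6, 5, 1] (same object as a, b)
`a[0] = 530` → a = [530, 6, 5, 1] (same object as b, c); b = [530, 6, 5, 1] (same object as a, c); c = [530, 6, 5, 1] (same object as a, b)
`b.append(733)` → a = [530, 6, 5, 1, 733] (same object as b, c); b = [530, 6, 5, 1, 733] (same object as a, c); c = [530, 6, 5, 1, 733] (same object as a, b)
`print(a)` → prints [530, 6, 5, 1, 733]
`print(c)` → prints [530, 6, 5, 1, 733]

Answer:
[530, 6, 5, 1, 733]
[530, 6, 5, 1, 733]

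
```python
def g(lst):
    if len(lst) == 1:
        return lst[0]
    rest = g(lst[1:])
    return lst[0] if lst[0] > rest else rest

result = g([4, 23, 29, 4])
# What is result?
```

Recursive max over [4, 23, 29, 4] = 29

Answer: 29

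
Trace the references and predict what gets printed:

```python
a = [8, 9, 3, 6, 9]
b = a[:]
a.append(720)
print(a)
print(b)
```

Key concept: slice [:] creates copy.
Step by step:
`a = [8, 9, 3, 6, 9]` → a = [8, 9, 3, 6, 9]
`b = a[:]` → b = [8, 9, 3, 6, 9]
`a.append(720)` → a = [8, 9, 3, 6, 9, 720]
`print(a)` → prints [8, 9, 3, 6, 9, 720]
`print(b)` → prints [8, 9, 3, 6, 9]

Answer:
[8, 9, 3, 6, 9, 720]
[8, 9, 3, 6, 9]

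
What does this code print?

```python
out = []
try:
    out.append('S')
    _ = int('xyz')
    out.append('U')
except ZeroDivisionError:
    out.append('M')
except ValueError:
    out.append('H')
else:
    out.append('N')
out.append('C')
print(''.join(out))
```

Execution trace: 'S' (try body) → 'H' (except ValueError) → 'C' (after the try/except). Output: SHC

Answer: SHC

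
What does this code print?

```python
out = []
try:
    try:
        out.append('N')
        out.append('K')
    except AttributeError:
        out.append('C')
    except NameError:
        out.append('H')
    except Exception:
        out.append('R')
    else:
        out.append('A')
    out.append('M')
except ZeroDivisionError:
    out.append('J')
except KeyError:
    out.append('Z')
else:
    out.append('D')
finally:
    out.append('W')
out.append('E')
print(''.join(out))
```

Execution trace: 'N' (inner try body) → 'K' (inner try body, no exception) → 'A' (inner else) → 'M' (try body, no exception) → 'D' (else) → 'W' (finally) → 'E' (after the try/except). Output: NKAMDWE

Answer: NKAMDWE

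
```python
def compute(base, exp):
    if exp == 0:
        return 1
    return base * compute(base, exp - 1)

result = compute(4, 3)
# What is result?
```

compute(4, 3) = 4 * 4 * 4 = 64

Answer: 64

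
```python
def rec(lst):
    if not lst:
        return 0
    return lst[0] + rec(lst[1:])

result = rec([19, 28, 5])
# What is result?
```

19 + 28 + 5 + 0 = 52

Answer: 52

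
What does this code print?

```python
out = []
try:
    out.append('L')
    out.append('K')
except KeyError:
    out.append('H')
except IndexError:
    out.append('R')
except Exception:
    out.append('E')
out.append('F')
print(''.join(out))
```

Execution trace: 'L' (try body) → 'K' (try body, no exception) → 'F' (after the try/except). Output: LKF

Answer: LKF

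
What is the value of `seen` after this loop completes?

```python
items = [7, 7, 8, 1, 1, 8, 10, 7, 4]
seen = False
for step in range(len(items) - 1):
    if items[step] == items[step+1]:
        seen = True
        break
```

Check consecutive duplicates in [7, 7, 8, 1, 1, 8, 10, 7, 4]
`seen` takes the values: False → True

Answer: True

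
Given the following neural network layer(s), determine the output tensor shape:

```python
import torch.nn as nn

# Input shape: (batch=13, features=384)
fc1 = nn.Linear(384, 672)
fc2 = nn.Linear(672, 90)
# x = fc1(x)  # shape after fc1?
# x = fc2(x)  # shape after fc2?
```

Input: (13, 384) -> after fc1: (13, 672) -> Output: (13, 90)

Answer: (13, 90)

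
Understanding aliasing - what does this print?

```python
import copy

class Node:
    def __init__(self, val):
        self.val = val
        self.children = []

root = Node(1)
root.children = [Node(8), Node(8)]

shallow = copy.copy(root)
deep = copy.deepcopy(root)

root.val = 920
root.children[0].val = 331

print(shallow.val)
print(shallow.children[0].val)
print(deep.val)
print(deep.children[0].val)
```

Key concept: deep copy with custom objects.
Step by step:
`root = Node(1)` → root = Node(val=1, children=[])
`root.children = [Node(8), Node(8)]` → root = Node(val=1, children=[Node(val=8, children=[]), Node(val=8, children=[])])
`shallow = copy.copy(root)` → shallow = Node(val=1, children=[Node(val=8, children=[]), Node(val=8, children=[])])
`deep = copy.deepcopy(root)` → deep = Node(val=1, children=[Node(val=8, children=[]), Node(val=8, children=[])])
`root.val = 920` → root = Node(val=920, children=[Node(val=8, children=[]), Node(val=8, children=[])])
`root.children[0].val = 331` → root = Node(val=920, children=[Node(val=331, children=[]), Node(val=8, children=[])]); shallow = Node(val=1, children=[Node(val=331, children=[]), Node(val=8, children=[])])
`print(shallow.val)` → prints 1
`print(shallow.children[0].val)` → prints 331
`print(deep.val)` → prints 1
`print(deep.children[0].val)` → prints 8

Answer:
1
331
1
8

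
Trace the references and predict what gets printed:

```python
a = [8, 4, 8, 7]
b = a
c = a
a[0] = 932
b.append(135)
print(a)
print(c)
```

Key concept: multiple aliases.
Step by step:
`a = [8, 4, 8, 7]` → a = [8, 4, 8, 7]
`b = a` → b = [8, 4, 8, 7] (same object as a)
`c = a` → c = [8, 4, 8, 7] (same object as a, b)
`a[0] = 932` → a = [932, 4, 8, 7] (same object as b, c); b = [932, 4, 8, 7] (same object as a, c); c = [932, 4, 8, 7] (same object as a, b)
`b.append(135)` → a = [932, 4, 8, 7, 135] (same object as b, c); b = [932, 4, 8, 7, 135] (same object as a, c); c = [932, 4, 8, 7, 135] (same object as a, b)
`print(a)` → prints [932, 4, 8, 7, 135]
`print(c)` → prints [932, 4, 8, 7, 135]

Answer:
[932, 4, 8, 7, 135]
[932, 4, 8, 7, 135]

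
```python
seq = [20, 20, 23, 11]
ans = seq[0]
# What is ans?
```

Trace:
`seq = [20, 20, 23, 11]` → seq = [20, 20, 23, 11]
`ans = seq[0]` → ans = 20
So ans = 20

Answer: 20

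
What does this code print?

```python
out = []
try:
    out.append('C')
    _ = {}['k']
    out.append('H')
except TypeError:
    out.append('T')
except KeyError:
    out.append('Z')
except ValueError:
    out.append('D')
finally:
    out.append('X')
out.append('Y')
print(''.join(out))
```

Execution trace: 'C' (try body) → 'Z' (except KeyError) → 'X' (finally) → 'Y' (after the try/except). Output: CZXY

Answer: CZXY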